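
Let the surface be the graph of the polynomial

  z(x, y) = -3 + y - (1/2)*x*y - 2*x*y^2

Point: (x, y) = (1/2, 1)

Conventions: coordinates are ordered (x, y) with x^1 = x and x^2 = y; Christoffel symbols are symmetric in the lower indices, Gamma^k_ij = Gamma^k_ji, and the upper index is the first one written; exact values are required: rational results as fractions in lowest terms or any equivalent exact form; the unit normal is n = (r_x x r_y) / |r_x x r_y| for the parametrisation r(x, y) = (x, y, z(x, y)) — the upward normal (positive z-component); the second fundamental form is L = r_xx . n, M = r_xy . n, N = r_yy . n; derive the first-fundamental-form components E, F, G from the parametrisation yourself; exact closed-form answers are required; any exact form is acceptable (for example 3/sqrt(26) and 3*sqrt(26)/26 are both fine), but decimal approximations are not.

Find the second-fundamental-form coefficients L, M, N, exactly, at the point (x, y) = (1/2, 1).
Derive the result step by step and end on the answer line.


z_x = -5/2, z_y = -5/4, z_xx = 0, z_xy = -9/2, z_yy = -2
E = 29/4, F = 25/8, G = 41/16; answer radicand W^2 = 141/16
unnormalised second-form numerators: l = 0, m = -9/2, n = -2; L = l/sqrt(141/16), and similarly M = m/sqrt(W^2), N = n/sqrt(W^2)

Answer: L = 0, M = -6*sqrt(141)/47, N = -8*sqrt(141)/141


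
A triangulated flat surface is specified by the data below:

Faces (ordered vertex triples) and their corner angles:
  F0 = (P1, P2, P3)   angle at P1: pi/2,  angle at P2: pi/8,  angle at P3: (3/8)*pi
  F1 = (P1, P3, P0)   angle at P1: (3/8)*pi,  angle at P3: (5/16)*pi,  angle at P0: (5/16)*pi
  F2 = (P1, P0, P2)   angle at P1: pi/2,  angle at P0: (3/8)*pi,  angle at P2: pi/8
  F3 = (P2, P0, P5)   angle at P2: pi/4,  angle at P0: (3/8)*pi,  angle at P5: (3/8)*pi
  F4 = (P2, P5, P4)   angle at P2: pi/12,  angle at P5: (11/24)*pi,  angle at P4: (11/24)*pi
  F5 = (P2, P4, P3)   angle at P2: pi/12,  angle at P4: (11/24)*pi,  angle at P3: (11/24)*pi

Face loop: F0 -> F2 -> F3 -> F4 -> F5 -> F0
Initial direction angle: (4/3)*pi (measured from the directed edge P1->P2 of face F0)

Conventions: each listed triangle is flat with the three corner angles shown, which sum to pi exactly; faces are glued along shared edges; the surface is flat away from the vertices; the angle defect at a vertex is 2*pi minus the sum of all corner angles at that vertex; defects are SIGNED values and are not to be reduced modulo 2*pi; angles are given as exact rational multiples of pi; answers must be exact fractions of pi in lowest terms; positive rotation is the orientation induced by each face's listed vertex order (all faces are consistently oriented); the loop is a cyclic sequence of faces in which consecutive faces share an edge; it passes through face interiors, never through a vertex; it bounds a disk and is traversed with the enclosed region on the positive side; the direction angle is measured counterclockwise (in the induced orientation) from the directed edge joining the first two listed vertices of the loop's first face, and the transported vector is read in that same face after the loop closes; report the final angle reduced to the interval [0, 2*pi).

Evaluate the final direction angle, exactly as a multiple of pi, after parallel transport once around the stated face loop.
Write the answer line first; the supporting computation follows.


Answer: final direction angle = (2/3)*pi

enclosed vertex P2: corner angles sum to (2/3)*pi, defect = 2*pi - (2/3)*pi = (4/3)*pi
the rotation equals the total enclosed defect, so the final angle is initial + defects (mod 2*pi)
final angle = (4/3)*pi + (4/3)*pi = (2/3)*pi (mod 2*pi)


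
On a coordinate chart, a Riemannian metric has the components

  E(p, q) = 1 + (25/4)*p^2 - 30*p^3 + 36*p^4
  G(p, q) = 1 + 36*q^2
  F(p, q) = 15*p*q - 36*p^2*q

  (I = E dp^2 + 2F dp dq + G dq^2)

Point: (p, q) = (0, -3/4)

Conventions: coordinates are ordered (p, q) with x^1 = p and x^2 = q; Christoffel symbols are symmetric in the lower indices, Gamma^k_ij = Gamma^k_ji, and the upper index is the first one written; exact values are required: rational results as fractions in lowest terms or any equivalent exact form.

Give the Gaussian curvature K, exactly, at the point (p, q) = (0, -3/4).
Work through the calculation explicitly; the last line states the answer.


E = 1, F = 0, G = 85/4, EG - F^2 = 85/4 at the point
E_p = 0, E_q = 0, F_p = -45/4, F_q = 0, G_p = 0, G_q = -54
E_qq = 0, F_pq = 15, G_pp = 0
Using the Brioschi determinant formula for K from the metric derivatives:
M1 = [[-E_qq/2 + F_pq - G_pp/2, E_p/2, F_p - E_q/2], [F_q - G_p/2, E, F], [G_q/2, F, G]] = [[15, 0, -45/4], [0, 1, 0], [-27, 0, 85/4]]; det M1 = 15
M2 = [[0, E_q/2, G_p/2], [E_q/2, E, F], [G_p/2, F, G]] = [[0, 0, 0], [0, 1, 0], [0, 0, 85/4]]; det M2 = 0
det M1 - det M2 = 15; K = 15 / (85/4)^2 = 48/1445

Answer: K = 48/1445


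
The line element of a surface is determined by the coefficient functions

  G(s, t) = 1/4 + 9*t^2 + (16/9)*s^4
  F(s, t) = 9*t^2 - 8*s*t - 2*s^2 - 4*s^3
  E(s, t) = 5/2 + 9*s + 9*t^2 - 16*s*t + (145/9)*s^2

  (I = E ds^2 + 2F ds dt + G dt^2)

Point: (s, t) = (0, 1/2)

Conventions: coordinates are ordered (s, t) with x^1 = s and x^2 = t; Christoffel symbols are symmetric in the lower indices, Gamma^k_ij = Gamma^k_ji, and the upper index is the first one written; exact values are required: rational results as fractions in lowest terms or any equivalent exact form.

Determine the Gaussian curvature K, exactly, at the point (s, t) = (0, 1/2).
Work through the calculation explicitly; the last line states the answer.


E = 19/4, F = 9/4, G = 5/2, EG - F^2 = 109/16 at the point
E_s = 1, E_t = 9, F_s = -4, F_t = 9, G_s = 0, G_t = 9
E_tt = 18, F_st = -8, G_ss = 0
Compute both Brioschi determinants and normalise by (EG - F^2)^2.
M1 = [[-E_tt/2 + F_st - G_ss/2, E_s/2, F_s - E_t/2], [F_t - G_s/2, E, F], [G_t/2, F, G]] = [[-17, 1/2, -17/2], [9, 19/4, 9/4], [9/2, 9/4, 5/2]]; det M1 = -1799/16
M2 = [[0, E_t/2, G_s/2], [E_t/2, E, F], [G_s/2, F, G]] = [[0, 9/2, 0], [9/2, 19/4, 9/4], [0, 9/4, 5/2]]; det M2 = -405/8
det M1 - det M2 = -989/16; K = -989/16 / (109/16)^2 = -15824/11881

Answer: K = -15824/11881


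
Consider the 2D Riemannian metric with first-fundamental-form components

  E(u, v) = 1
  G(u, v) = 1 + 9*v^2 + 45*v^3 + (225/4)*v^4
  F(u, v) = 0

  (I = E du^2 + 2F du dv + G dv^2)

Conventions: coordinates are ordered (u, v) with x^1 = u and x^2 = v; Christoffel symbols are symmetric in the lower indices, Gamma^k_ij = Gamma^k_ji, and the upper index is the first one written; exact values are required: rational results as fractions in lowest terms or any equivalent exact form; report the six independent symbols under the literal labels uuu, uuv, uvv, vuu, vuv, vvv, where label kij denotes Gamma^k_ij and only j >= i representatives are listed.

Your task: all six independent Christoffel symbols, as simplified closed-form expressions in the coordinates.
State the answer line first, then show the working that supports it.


Answer: Gamma_uuu = 0, Gamma_uuv = 0, Gamma_uvv = 0, Gamma_vuu = 0, Gamma_vuv = 0, Gamma_vvv = (450*v^3 + 270*v^2 + 36*v)/(225*v^4 + 180*v^3 + 36*v^2 + 4)

E = 1; F = 0; G = 1 + 9*v^2 + 45*v^3 + (225/4)*v^4
Gamma^k_ij = (1/2) g^{kl} (d_i g_jl + d_j g_il - d_l g_ij), with g^inv = (1/(EG-F^2)) [[G, -F], [-F, E]]
first partials: E_u = 0, E_v = 0, F_u = 0, F_v = 0, G_u = 0, G_v = 18*v + 135*v^2 + 225*v^3
D = EG - F^2 = 1 + 9*v^2 + 45*v^3 + (225/4)*v^4
expanded: Gamma^u_uu = (G E_u - 2F F_u + F E_v)/(2D), Gamma^u_uv = (G E_v - F G_u)/(2D), Gamma^u_vv = (2G F_v - G G_u - F G_v)/(2D), Gamma^v_uu = (2E F_u - E E_v - F E_u)/(2D), Gamma^v_uv = (E G_u - F E_v)/(2D), Gamma^v_vv = (E G_v - 2F F_v + F G_u)/(2D); substitute and cancel common factors


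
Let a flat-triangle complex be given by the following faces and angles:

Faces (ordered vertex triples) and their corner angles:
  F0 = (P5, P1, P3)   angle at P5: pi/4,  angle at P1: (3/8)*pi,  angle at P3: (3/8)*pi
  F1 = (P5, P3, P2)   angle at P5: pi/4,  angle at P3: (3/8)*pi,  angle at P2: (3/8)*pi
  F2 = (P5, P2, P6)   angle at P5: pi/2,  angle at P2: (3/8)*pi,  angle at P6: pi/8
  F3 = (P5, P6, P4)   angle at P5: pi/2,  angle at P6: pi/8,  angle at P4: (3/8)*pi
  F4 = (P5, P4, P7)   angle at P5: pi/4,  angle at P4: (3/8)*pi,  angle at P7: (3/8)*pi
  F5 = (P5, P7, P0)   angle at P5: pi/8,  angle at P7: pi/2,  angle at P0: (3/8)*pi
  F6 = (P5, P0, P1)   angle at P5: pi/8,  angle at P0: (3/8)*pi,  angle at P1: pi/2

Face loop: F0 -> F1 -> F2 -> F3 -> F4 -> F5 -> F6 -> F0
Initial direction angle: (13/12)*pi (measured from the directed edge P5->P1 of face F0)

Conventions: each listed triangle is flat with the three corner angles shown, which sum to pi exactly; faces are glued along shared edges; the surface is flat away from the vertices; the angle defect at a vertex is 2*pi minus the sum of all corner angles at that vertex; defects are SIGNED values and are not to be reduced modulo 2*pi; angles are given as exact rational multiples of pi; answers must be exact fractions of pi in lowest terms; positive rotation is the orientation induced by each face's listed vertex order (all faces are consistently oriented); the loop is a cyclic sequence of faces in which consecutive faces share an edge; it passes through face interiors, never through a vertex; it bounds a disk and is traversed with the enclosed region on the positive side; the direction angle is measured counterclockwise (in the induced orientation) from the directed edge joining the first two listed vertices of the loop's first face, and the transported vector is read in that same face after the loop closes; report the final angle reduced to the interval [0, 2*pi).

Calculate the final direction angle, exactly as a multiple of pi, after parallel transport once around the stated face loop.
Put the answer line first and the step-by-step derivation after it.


Answer: final direction angle = (13/12)*pi

enclosed vertex P5: corner angles sum to 2*pi, defect = 2*pi - 2*pi = 0
holonomy = initial angle + sum of enclosed defects (mod 2*pi), positive in the induced orientation
final angle = (13/12)*pi + 0 = (13/12)*pi (mod 2*pi)


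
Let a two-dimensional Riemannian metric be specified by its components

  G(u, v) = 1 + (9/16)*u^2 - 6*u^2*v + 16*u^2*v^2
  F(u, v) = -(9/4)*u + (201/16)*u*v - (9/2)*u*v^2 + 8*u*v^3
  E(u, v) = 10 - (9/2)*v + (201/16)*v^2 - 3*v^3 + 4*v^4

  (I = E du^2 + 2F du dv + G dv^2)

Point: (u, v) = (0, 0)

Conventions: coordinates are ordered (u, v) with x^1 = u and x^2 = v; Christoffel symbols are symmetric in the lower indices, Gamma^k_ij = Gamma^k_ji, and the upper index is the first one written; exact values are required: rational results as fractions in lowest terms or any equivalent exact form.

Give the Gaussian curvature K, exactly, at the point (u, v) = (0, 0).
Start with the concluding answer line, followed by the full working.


Answer: K = -9/1600

E = 10, F = 0, G = 1, EG - F^2 = 10 at the point
E_u = 0, E_v = -9/2, F_u = -9/4, F_v = 0, G_u = 0, G_v = 0
E_vv = 201/8, F_uv = 201/16, G_uu = 9/8
Apply the Brioschi formula K = (det M1 - det M2)/(EG - F^2)^2 over the derivative matrices of E, F, G.
M1 = [[-E_vv/2 + F_uv - G_uu/2, E_u/2, F_u - E_v/2], [F_v - G_u/2, E, F], [G_v/2, F, G]] = [[-9/16, 0, 0], [0, 10, 0], [0, 0, 1]]; det M1 = -45/8
M2 = [[0, E_v/2, G_u/2], [E_v/2, E, F], [G_u/2, F, G]] = [[0, -9/4, 0], [-9/4, 10, 0], [0, 0, 1]]; det M2 = -81/16
det M1 - det M2 = -9/16; K = -9/16 / (10)^2 = -9/1600


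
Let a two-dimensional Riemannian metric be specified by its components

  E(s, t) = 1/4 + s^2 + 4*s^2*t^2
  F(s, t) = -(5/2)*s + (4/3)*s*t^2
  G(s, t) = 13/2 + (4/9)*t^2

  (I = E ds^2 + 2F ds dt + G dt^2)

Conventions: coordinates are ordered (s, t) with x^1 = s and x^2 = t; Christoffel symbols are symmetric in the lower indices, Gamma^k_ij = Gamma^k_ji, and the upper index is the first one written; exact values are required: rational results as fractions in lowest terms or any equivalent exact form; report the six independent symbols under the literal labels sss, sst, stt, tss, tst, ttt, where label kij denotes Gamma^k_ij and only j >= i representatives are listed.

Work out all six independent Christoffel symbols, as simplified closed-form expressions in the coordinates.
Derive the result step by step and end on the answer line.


E = 1/4 + s^2 + 4*s^2*t^2; F = -(5/2)*s + (4/3)*s*t^2; G = 13/2 + (4/9)*t^2
Gamma^k_ij = (1/2) g^{kl} (d_i g_jl + d_j g_il - d_l g_ij), with g^inv = (1/(EG-F^2)) [[G, -F], [-F, E]]
first partials: E_s = 2*s + 8*s*t^2, E_t = 8*s^2*t, F_s = -5/2 + (4/3)*t^2, F_t = (8/3)*s*t, G_s = 0, G_t = (8/9)*t
D = EG - F^2 = 13/8 + (1/9)*t^2 + (1/4)*s^2 + (298/9)*s^2*t^2
expanded: Gamma^s_ss = (G E_s - 2F F_s + F E_t)/(2D), Gamma^s_st = (G E_t - F G_s)/(2D), Gamma^s_tt = (2G F_t - G G_s - F G_t)/(2D), Gamma^t_ss = (2E F_s - E E_t - F E_s)/(2D), Gamma^t_st = (E G_s - F E_t)/(2D), Gamma^t_tt = (E G_t - 2F F_t + F G_s)/(2D); substitute and cancel common factors

Answer: Gamma_sss = (384*s^3*t^3 - 720*s^3*t + 2384*s*t^2 + 18*s)/(2384*s^2*t^2 + 18*s^2 + 8*t^2 + 117), Gamma_sst = (128*s^2*t^3 + 1872*s^2*t)/(2384*s^2*t^2 + 18*s^2 + 8*t^2 + 117), Gamma_stt = (128*s*t^3 + 3984*s*t)/(7152*s^2*t^2 + 54*s^2 + 24*t^2 + 351), Gamma_tss = (-1152*s^4*t^3 - 288*s^4*t - 72*s^2*t + 24*t^2 - 45)/(2384*s^2*t^2 + 18*s^2 + 8*t^2 + 117), Gamma_tst = (-384*s^3*t^3 + 720*s^3*t)/(2384*s^2*t^2 + 18*s^2 + 8*t^2 + 117), Gamma_ttt = (-128*s^2*t^3 + 512*s^2*t + 8*t)/(2384*s^2*t^2 + 18*s^2 + 8*t^2 + 117)


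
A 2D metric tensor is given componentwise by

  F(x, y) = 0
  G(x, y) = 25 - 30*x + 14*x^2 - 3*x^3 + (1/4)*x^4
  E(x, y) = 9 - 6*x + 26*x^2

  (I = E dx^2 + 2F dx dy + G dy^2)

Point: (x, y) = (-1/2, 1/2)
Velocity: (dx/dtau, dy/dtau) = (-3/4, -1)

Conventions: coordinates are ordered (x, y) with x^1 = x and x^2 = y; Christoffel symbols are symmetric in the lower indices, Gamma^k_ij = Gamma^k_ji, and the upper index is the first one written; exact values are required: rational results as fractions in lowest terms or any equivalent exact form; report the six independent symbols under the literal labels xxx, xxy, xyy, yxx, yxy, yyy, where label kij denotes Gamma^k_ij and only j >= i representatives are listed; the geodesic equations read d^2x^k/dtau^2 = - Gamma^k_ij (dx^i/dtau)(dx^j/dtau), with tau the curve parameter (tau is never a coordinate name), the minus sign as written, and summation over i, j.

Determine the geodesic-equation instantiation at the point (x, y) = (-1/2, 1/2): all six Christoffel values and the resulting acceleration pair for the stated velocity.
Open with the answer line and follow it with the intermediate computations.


Answer: Gamma_xxx = -32/37, Gamma_xxy = 0, Gamma_xyy = 371/296, Gamma_yxx = 0, Gamma_yxy = -28/53, Gamma_yyy = 0; accelerations (d^2x/dtau^2, d^2y/dtau^2) = (-227/296, 42/53)

E = 37/2, F = 0, G = 2809/64 at the point
E_x = -32, E_y = 0, F_x = 0, F_y = 0, G_x = -371/8, G_y = 0
EG - F^2 = 103933/128;  g^inv = (128/103933) * [[2809/64, 0], [0, 37/2]]
first-kind symbols [ij,l] = (1/2)(d_i g_jl + d_j g_il - d_l g_ij): [xx,x] = E_x/2 = -16, [xx,y] = F_x - E_y/2 = 0, [xy,x] = E_y/2 = 0, [xy,y] = G_x/2 = -371/16, [yy,x] = F_y - G_x/2 = 371/16, [yy,y] = G_y/2 = 0
Gamma^x_ij = (G*[ij,x] - F*[ij,y])/(EG - F^2), Gamma^y_ij = (E*[ij,y] - F*[ij,x])/(EG - F^2)
Gamma_xxx = -32/37, Gamma_xxy = 0, Gamma_xyy = 371/296, Gamma_yxx = 0, Gamma_yxy = -28/53, Gamma_yyy = 0
d^2x/dtau^2 = -(Gamma_xxx*(-3/4)^2 + 2*Gamma_xxy*(-3/4)*(-1) + Gamma_xyy*(-1)^2) = -227/296
d^2y/dtau^2 = -(Gamma_yxx*(-3/4)^2 + 2*Gamma_yxy*(-3/4)*(-1) + Gamma_yyy*(-1)^2) = 42/53


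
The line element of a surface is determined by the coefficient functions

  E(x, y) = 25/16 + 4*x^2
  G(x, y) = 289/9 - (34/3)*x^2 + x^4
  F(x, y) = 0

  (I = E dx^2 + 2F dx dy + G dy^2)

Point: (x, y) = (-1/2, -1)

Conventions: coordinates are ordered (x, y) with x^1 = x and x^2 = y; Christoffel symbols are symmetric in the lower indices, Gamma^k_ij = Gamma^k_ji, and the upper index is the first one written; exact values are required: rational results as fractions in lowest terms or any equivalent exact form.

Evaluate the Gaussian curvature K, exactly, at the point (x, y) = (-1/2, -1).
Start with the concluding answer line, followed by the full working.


Answer: K = 1920/21853

E = 41/16, F = 0, G = 4225/144, EG - F^2 = 173225/2304 at the point
E_x = -4, E_y = 0, F_x = 0, F_y = 0, G_x = 65/6, G_y = 0
E_yy = 0, F_xy = 0, G_xx = -59/3
Apply the Brioschi formula K = (det M1 - det M2)/(EG - F^2)^2 over the derivative matrices of E, F, G.
M1 = [[-E_yy/2 + F_xy - G_xx/2, E_x/2, F_x - E_y/2], [F_y - G_x/2, E, F], [G_y/2, F, G]] = [[59/6, -2, 0], [-65/12, 41/16, 0], [0, 0, 4225/144]]; det M1 = 5826275/13824
M2 = [[0, E_y/2, G_x/2], [E_y/2, E, F], [G_x/2, F, G]] = [[0, 0, 65/12], [0, 41/16, 0], [65/12, 0, 4225/144]]; det M2 = -173225/2304
det M1 - det M2 = 6865625/13824; K = 6865625/13824 / (173225/2304)^2 = 1920/21853


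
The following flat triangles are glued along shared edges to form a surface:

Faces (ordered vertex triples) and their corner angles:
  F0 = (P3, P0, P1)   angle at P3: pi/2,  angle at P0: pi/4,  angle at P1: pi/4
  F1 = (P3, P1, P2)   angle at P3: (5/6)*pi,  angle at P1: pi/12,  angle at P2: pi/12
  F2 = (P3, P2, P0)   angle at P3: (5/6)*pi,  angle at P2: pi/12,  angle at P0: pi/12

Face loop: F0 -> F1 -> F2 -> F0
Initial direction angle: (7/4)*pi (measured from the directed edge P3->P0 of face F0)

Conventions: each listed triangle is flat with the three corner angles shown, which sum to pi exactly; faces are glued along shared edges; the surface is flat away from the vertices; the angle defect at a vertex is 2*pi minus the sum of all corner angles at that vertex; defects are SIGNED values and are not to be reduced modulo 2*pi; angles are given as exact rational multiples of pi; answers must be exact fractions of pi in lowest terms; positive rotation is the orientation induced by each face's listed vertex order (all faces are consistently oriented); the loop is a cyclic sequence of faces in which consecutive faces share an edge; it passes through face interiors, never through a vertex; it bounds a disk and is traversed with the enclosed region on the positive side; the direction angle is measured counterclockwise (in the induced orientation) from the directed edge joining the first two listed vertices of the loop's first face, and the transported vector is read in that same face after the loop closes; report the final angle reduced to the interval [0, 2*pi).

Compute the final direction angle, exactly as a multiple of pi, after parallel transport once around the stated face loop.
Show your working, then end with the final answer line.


enclosed vertex P3: corner angles sum to (13/6)*pi, defect = 2*pi - (13/6)*pi = -pi/6
adding the enclosed defects to the starting angle (mod 2*pi, induced orientation) gives the holonomy
final angle = (7/4)*pi - pi/6 = (19/12)*pi (mod 2*pi)

Answer: final direction angle = (19/12)*pi


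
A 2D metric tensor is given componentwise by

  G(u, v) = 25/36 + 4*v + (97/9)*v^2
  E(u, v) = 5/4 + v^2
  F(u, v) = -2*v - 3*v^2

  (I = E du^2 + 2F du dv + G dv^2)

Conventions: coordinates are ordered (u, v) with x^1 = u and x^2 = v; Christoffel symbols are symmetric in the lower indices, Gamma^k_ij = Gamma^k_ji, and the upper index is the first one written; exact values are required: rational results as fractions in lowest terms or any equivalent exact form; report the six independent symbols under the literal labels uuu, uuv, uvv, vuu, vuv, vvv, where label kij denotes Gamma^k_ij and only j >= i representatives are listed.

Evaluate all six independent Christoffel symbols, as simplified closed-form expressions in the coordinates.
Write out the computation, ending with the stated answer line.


E = 5/4 + v^2; F = -2*v - 3*v^2; G = 25/36 + 4*v + (97/9)*v^2
Gamma^k_ij = (1/2) g^{kl} (d_i g_jl + d_j g_il - d_l g_ij), with g^inv = (1/(EG-F^2)) [[G, -F], [-F, E]]
first partials: E_u = 0, E_v = 2*v, F_u = 0, F_v = -2 - 6*v, G_u = 0, G_v = 4 + (194/9)*v
D = EG - F^2 = 125/144 + 5*v + (61/6)*v^2 - 8*v^3 + (16/9)*v^4
expanded: Gamma^u_uu = (G E_u - 2F F_u + F E_v)/(2D), Gamma^u_uv = (G E_v - F G_u)/(2D), Gamma^u_vv = (2G F_v - G G_u - F G_v)/(2D), Gamma^v_uu = (2E F_u - E E_v - F E_u)/(2D), Gamma^v_uv = (E G_u - F E_v)/(2D), Gamma^v_vv = (E G_v - 2F F_v + F G_u)/(2D); substitute and cancel common factors

Answer: Gamma_uuu = (-432*v^3 - 288*v^2)/(256*v^4 - 1152*v^3 + 1464*v^2 + 720*v + 125), Gamma_uuv = (1552*v^3 + 576*v^2 + 100*v)/(256*v^4 - 1152*v^3 + 1464*v^2 + 720*v + 125), Gamma_uvv = (-4656*v^3 - 2592*v^2 - 1176*v - 200)/(256*v^4 - 1152*v^3 + 1464*v^2 + 720*v + 125), Gamma_vuu = (-144*v^3 - 180*v)/(256*v^4 - 1152*v^3 + 1464*v^2 + 720*v + 125), Gamma_vuv = (432*v^3 + 288*v^2)/(256*v^4 - 1152*v^3 + 1464*v^2 + 720*v + 125), Gamma_vvv = (-1040*v^3 - 2304*v^2 + 1364*v + 360)/(256*v^4 - 1152*v^3 + 1464*v^2 + 720*v + 125)


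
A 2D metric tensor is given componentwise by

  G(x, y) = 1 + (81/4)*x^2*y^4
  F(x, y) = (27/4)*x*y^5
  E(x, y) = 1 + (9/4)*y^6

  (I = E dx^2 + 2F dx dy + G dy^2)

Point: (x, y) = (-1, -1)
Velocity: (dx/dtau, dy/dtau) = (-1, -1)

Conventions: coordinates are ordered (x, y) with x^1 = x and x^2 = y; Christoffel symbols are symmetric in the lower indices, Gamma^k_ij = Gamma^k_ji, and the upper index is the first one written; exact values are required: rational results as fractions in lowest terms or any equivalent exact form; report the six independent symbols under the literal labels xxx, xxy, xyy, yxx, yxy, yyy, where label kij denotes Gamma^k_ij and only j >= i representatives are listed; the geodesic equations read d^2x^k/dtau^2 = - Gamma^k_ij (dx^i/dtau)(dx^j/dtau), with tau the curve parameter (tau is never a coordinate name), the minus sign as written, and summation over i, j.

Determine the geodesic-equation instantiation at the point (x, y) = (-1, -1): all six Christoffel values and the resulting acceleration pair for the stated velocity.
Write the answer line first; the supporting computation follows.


Answer: Gamma_xxx = 0, Gamma_xxy = -27/94, Gamma_xyy = -27/47, Gamma_yxx = 0, Gamma_yxy = -81/94, Gamma_yyy = -81/47; accelerations (d^2x/dtau^2, d^2y/dtau^2) = (54/47, 162/47)

E = 13/4, F = 27/4, G = 85/4 at the point
E_x = 0, E_y = -27/2, F_x = -27/4, F_y = -135/4, G_x = -81/2, G_y = -81
EG - F^2 = 47/2;  g^inv = (2/47) * [[85/4, -27/4], [-27/4, 13/4]]
first-kind symbols [ij,l] = (1/2)(d_i g_jl + d_j g_il - d_l g_ij): [xx,x] = E_x/2 = 0, [xx,y] = F_x - E_y/2 = 0, [xy,x] = E_y/2 = -27/4, [xy,y] = G_x/2 = -81/4, [yy,x] = F_y - G_x/2 = -27/2, [yy,y] = G_y/2 = -81/2
Gamma^x_ij = (G*[ij,x] - F*[ij,y])/(EG - F^2), Gamma^y_ij = (E*[ij,y] - F*[ij,x])/(EG - F^2)
Gamma_xxx = 0, Gamma_xxy = -27/94, Gamma_xyy = -27/47, Gamma_yxx = 0, Gamma_yxy = -81/94, Gamma_yyy = -81/47
d^2x/dtau^2 = -(Gamma_xxx*(-1)^2 + 2*Gamma_xxy*(-1)*(-1) + Gamma_xyy*(-1)^2) = 54/47
d^2y/dtau^2 = -(Gamma_yxx*(-1)^2 + 2*Gamma_yxy*(-1)*(-1) + Gamma_yyy*(-1)^2) = 162/47


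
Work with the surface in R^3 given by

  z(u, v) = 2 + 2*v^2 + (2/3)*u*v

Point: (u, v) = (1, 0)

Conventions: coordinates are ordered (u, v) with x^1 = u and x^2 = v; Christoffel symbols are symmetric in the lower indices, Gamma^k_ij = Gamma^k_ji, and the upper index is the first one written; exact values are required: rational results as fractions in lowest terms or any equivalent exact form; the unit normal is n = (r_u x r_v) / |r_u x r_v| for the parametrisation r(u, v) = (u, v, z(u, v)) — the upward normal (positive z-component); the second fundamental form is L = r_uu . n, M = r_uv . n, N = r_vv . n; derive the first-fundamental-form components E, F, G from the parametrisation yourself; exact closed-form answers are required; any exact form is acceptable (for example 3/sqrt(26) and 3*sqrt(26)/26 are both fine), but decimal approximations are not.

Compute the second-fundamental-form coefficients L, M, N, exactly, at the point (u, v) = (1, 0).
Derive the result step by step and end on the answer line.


z_u = 0, z_v = 2/3, z_uu = 0, z_uv = 2/3, z_vv = 4
E = 1, F = 0, G = 13/9; answer radicand W^2 = 13/9
unnormalised second-form numerators: l = 0, m = 2/3, n = 4; L = l/sqrt(13/9), and similarly M = m/sqrt(W^2), N = n/sqrt(W^2)

Answer: L = 0, M = 2*sqrt(13)/13, N = 12*sqrt(13)/13


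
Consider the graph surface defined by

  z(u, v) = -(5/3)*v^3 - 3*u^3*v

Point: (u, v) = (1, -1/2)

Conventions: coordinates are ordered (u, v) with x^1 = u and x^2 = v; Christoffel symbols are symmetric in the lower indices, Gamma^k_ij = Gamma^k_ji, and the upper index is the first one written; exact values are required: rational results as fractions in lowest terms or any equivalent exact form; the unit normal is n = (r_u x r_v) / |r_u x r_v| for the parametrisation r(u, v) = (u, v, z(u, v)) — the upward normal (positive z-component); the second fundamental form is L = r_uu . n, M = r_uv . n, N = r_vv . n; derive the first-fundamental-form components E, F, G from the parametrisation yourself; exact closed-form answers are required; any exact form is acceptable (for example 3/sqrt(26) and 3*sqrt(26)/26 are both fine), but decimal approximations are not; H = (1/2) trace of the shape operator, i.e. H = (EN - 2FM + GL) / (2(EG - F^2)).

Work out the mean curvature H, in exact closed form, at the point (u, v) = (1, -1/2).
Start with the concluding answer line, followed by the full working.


Answer: H = -2126*sqrt(629)/395641

z_u = 9/2, z_v = -17/4, z_uu = 9, z_uv = -9, z_vv = 5
E = 85/4, F = -153/8, G = 305/16; answer radicand W^2 = 629/16
unnormalised second-form numerators: l = 9, m = -9, n = 5; L = l/sqrt(629/16), and similarly M = m/sqrt(W^2), N = n/sqrt(W^2)
H = (E*n - 2*F*m + G*l) / (2*(EG - F^2)*sqrt(W^2)); E*n - 2*F*m + G*l = -1063/16, EG - F^2 = 629/16, so H = (-1063/1258)/sqrt(629/16)


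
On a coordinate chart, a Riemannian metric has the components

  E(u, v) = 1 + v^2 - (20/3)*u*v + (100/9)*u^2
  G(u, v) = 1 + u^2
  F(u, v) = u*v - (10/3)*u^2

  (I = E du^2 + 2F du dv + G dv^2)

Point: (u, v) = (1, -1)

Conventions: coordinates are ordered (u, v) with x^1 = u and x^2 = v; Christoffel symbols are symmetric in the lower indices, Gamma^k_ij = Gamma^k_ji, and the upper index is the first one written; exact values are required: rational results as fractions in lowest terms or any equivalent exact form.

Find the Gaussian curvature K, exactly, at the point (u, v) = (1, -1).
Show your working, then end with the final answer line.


E = 178/9, F = -13/3, G = 2, EG - F^2 = 187/9 at the point
E_u = 260/9, E_v = -26/3, F_u = -23/3, F_v = 1, G_u = 2, G_v = 0
E_vv = 2, F_uv = 1, G_uu = 2
Using the Brioschi determinant formula for K from the metric derivatives:
M1 = [[-E_vv/2 + F_uv - G_uu/2, E_u/2, F_u - E_v/2], [F_v - G_u/2, E, F], [G_v/2, F, G]] = [[-1, 130/9, -10/3], [0, 178/9, -13/3], [0, -13/3, 2]]; det M1 = -187/9
M2 = [[0, E_v/2, G_u/2], [E_v/2, E, F], [G_u/2, F, G]] = [[0, -13/3, 1], [-13/3, 178/9, -13/3], [1, -13/3, 2]]; det M2 = -178/9
det M1 - det M2 = -1; K = -1 / (187/9)^2 = -81/34969

Answer: K = -81/34969


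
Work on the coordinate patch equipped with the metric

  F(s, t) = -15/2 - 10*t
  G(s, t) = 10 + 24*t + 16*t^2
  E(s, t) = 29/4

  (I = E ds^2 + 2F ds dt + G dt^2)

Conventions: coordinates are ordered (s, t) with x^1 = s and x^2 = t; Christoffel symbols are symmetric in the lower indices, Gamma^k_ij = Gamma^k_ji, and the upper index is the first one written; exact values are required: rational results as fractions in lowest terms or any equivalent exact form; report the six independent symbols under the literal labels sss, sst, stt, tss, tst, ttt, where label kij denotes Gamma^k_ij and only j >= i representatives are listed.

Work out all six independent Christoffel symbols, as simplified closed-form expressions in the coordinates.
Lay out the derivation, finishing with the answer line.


E = 29/4; F = -15/2 - 10*t; G = 10 + 24*t + 16*t^2
Gamma^k_ij = (1/2) g^{kl} (d_i g_jl + d_j g_il - d_l g_ij), with g^inv = (1/(EG-F^2)) [[G, -F], [-F, E]]
first partials: E_s = 0, E_t = 0, F_s = 0, F_t = -10, G_s = 0, G_t = 24 + 32*t
D = EG - F^2 = 65/4 + 24*t + 16*t^2
expanded: Gamma^s_ss = (G E_s - 2F F_s + F E_t)/(2D), Gamma^s_st = (G E_t - F G_s)/(2D), Gamma^s_tt = (2G F_t - G G_s - F G_t)/(2D), Gamma^t_ss = (2E F_s - E E_t - F E_s)/(2D), Gamma^t_st = (E G_s - F E_t)/(2D), Gamma^t_tt = (E G_t - 2F F_t + F G_s)/(2D); substitute and cancel common factors

Answer: Gamma_sss = 0, Gamma_sst = 0, Gamma_stt = -40/(64*t^2 + 96*t + 65), Gamma_tss = 0, Gamma_tst = 0, Gamma_ttt = (64*t + 48)/(64*t^2 + 96*t + 65)


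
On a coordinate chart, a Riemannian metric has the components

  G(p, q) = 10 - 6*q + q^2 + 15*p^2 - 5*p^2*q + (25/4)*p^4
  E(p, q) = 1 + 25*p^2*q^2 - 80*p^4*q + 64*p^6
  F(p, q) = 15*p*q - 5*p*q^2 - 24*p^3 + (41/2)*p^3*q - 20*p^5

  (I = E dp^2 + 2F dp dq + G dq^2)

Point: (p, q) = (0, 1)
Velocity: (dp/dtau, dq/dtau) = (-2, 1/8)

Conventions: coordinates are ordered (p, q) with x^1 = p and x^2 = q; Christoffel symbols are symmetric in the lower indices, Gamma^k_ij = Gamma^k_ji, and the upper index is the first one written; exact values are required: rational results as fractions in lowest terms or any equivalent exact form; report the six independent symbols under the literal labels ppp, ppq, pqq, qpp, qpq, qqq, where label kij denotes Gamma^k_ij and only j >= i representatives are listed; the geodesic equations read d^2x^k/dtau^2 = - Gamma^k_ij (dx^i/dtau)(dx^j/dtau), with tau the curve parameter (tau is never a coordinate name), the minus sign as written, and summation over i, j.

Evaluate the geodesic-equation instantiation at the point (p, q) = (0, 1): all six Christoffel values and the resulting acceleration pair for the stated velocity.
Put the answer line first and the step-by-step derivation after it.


Answer: Gamma_ppp = 0, Gamma_ppq = 0, Gamma_pqq = 0, Gamma_qpp = 2, Gamma_qpq = 0, Gamma_qqq = -2/5; accelerations (d^2p/dtau^2, d^2q/dtau^2) = (0, -1279/160)

E = 1, F = 0, G = 5 at the point
E_p = 0, E_q = 0, F_p = 10, F_q = 0, G_p = 0, G_q = -4
EG - F^2 = 5;  g^inv = (1/5) * [[5, 0], [0, 1]]
first-kind symbols [ij,l] = (1/2)(d_i g_jl + d_j g_il - d_l g_ij): [pp,p] = E_p/2 = 0, [pp,q] = F_p - E_q/2 = 10, [pq,p] = E_q/2 = 0, [pq,q] = G_p/2 = 0, [qq,p] = F_q - G_p/2 = 0, [qq,q] = G_q/2 = -2
Gamma^p_ij = (G*[ij,p] - F*[ij,q])/(EG - F^2), Gamma^q_ij = (E*[ij,q] - F*[ij,p])/(EG - F^2)
Gamma_ppp = 0, Gamma_ppq = 0, Gamma_pqq = 0, Gamma_qpp = 2, Gamma_qpq = 0, Gamma_qqq = -2/5
d^2p/dtau^2 = -(Gamma_ppp*(-2)^2 + 2*Gamma_ppq*(-2)*(1/8) + Gamma_pqq*(1/8)^2) = 0
d^2q/dtau^2 = -(Gamma_qpp*(-2)^2 + 2*Gamma_qpq*(-2)*(1/8) + Gamma_qqq*(1/8)^2) = -1279/160


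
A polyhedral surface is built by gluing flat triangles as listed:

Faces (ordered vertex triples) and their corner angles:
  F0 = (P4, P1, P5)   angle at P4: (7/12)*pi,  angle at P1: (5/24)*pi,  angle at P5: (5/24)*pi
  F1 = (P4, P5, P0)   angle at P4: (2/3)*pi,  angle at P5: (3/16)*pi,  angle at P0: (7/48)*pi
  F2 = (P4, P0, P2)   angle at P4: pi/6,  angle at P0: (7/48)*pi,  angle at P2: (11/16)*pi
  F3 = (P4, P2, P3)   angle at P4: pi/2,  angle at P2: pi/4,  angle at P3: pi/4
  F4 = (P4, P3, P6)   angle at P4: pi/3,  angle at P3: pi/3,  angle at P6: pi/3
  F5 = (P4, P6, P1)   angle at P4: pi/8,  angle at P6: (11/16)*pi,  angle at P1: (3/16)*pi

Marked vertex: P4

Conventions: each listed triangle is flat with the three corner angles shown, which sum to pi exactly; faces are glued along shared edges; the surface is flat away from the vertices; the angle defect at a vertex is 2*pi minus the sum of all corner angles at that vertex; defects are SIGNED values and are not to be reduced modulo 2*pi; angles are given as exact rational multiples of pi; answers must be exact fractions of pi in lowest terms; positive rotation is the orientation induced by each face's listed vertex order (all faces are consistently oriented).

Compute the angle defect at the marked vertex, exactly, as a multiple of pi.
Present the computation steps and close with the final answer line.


Sum of corner angles at P4: (19/8)*pi
defect = 2*pi - (19/8)*pi

Answer: defect(P4) = (-3/8)*pi


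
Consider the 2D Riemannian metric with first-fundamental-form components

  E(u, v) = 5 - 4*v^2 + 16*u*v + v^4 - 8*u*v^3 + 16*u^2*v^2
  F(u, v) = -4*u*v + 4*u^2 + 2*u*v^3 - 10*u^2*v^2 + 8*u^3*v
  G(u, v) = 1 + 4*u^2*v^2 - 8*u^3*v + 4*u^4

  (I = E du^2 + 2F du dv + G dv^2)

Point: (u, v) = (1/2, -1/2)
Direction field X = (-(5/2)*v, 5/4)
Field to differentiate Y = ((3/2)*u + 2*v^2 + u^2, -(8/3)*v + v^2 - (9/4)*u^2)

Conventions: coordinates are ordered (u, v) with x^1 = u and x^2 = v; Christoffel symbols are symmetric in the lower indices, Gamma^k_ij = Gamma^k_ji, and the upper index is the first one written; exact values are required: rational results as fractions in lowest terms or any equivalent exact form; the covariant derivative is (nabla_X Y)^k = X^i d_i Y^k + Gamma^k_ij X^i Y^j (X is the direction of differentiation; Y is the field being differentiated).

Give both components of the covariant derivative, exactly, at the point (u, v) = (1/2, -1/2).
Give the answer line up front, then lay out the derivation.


Answer: (nabla_X Y)^u = 315/164, (nabla_X Y)^v = -11155/1968

E = 25/16, F = 3/4, G = 2 at the point
E_u = -3, E_v = 9/2, F_u = 1/4, F_v = 9/4, G_u = 6, G_v = -2
EG - F^2 = 41/16;  g^inv = (16/41) * [[2, -3/4], [-3/4, 25/16]]
first-kind symbols [ij,l] = (1/2)(d_i g_jl + d_j g_il - d_l g_ij): [uu,u] = E_u/2 = -3/2, [uu,v] = F_u - E_v/2 = -2, [uv,u] = E_v/2 = 9/4, [uv,v] = G_u/2 = 3, [vv,u] = F_v - G_u/2 = -3/4, [vv,v] = G_v/2 = -1
Gamma^u_ij = (G*[ij,u] - F*[ij,v])/(EG - F^2), Gamma^v_ij = (E*[ij,v] - F*[ij,u])/(EG - F^2)
Gamma_uuu = -24/41, Gamma_uuv = 36/41, Gamma_uvv = -12/41, Gamma_vuu = -32/41, Gamma_vuv = 48/41, Gamma_vvv = -16/41
X = (5/4, 5/4), Y = (3/2, 49/48) at the point


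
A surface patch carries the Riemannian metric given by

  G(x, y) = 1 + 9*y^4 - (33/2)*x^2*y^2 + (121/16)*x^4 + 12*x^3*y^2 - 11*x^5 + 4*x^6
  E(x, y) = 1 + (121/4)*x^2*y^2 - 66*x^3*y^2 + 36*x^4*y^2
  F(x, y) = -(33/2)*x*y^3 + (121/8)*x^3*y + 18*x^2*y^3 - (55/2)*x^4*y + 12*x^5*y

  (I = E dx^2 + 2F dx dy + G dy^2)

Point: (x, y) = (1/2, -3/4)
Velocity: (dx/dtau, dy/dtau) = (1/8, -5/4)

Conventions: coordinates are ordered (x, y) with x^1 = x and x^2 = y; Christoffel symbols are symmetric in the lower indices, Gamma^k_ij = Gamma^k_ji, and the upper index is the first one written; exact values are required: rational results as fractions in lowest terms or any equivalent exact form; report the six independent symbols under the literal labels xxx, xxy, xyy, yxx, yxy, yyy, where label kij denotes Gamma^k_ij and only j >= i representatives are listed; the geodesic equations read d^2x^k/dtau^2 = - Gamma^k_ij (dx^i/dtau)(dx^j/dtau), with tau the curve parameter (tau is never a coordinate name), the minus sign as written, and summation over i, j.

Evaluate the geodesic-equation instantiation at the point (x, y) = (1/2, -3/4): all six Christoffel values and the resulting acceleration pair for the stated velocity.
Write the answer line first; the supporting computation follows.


Answer: Gamma_xxx = -90/881, Gamma_xxy = -300/881, Gamma_xyy = -1080/881, Gamma_yxx = -120/881, Gamma_yxy = -400/881, Gamma_yyy = -1440/881; accelerations (d^2x/dtau^2, d^2y/dtau^2) = (51045/28192, 17015/7048)

E = 481/256, F = 75/64, G = 41/16 at the point
E_x = -45/64, E_y = -75/32, F_x = -105/64, F_y = -185/32, G_x = -25/8, G_y = -45/4
EG - F^2 = 881/256;  g^inv = (256/881) * [[41/16, -75/64], [-75/64, 481/256]]
first-kind symbols [ij,l] = (1/2)(d_i g_jl + d_j g_il - d_l g_ij): [xx,x] = E_x/2 = -45/128, [xx,y] = F_x - E_y/2 = -15/32, [xy,x] = E_y/2 = -75/64, [xy,y] = G_x/2 = -25/16, [yy,x] = F_y - G_x/2 = -135/32, [yy,y] = G_y/2 = -45/8
Gamma^x_ij = (G*[ij,x] - F*[ij,y])/(EG - F^2), Gamma^y_ij = (E*[ij,y] - F*[ij,x])/(EG - F^2)
Gamma_xxx = -90/881, Gamma_xxy = -300/881, Gamma_xyy = -1080/881, Gamma_yxx = -120/881, Gamma_yxy = -400/881, Gamma_yyy = -1440/881
d^2x/dtau^2 = -(Gamma_xxx*(1/8)^2 + 2*Gamma_xxy*(1/8)*(-5/4) + Gamma_xyy*(-5/4)^2) = 51045/28192
d^2y/dtau^2 = -(Gamma_yxx*(1/8)^2 + 2*Gamma_yxy*(1/8)*(-5/4) + Gamma_yyy*(-5/4)^2) = 17015/7048


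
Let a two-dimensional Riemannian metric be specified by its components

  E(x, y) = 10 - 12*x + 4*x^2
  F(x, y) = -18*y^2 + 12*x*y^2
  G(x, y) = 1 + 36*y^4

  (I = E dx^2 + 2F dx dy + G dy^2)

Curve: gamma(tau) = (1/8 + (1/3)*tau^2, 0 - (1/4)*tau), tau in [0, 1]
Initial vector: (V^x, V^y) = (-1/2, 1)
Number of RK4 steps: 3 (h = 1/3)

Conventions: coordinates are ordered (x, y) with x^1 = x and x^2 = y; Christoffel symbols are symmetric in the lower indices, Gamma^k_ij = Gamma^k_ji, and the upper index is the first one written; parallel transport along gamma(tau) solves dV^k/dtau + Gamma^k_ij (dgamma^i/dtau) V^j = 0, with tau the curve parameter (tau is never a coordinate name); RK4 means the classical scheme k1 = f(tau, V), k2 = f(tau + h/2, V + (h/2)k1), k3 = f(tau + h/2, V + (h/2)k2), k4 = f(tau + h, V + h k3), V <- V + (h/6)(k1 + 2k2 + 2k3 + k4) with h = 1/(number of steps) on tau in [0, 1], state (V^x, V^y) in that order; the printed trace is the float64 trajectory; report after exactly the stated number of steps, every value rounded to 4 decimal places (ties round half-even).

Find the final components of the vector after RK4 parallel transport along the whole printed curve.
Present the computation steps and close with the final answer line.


gamma'(tau) = ((2/3)*tau, -1/4); f(tau, V)^k = -Gamma^k_ij(gamma(tau)) gamma'^i(tau) V^j; h = 1/3; intermediate values shown to 6 dp
curve data and Christoffel symbols at the stage parameters:
  tau = 0.000000: gamma = (0.125000, 0.000000), gamma' = (0.000000, -0.250000); Gamma_xxx = -0.642336, Gamma_xxy = 0.000000, Gamma_xyy = 0.000000, Gamma_yxx = 0.000000, Gamma_yxy = 0.000000, Gamma_yyy = 0.000000
  tau = 0.166667: gamma = (0.134259, -0.041667), gamma' = (0.111111, -0.250000); Gamma_xxx = -0.645656, Gamma_xxy = 0.000000, Gamma_xyy = 0.161414, Gamma_yxx = 0.002462, Gamma_yxy = 0.000000, Gamma_yyy = -0.000616
  tau = 0.333333: gamma = (0.162037, -0.083333), gamma' = (0.222222, -0.250000); Gamma_xxx = -0.655678, Gamma_xxy = 0.000000, Gamma_xyy = 0.327839, Gamma_yxx = 0.010210, Gamma_yxy = 0.000000, Gamma_yyy = -0.005105
  tau = 0.500000: gamma = (0.208333, -0.125000), gamma' = (0.333333, -0.250000); Gamma_xxx = -0.672533, Gamma_xxy = 0.000000, Gamma_xyy = 0.504400, Gamma_yxx = 0.024406, Gamma_yxy = 0.000000, Gamma_yyy = -0.018305
  tau = 0.666667: gamma = (0.273148, -0.166667), gamma' = (0.444444, -0.250000); Gamma_xxx = -0.696240, Gamma_xxy = 0.000000, Gamma_xyy = 0.696240, Gamma_yxx = 0.047292, Gamma_yxy = 0.000000, Gamma_yyy = -0.047292
  tau = 0.833333: gamma = (0.356481, -0.208333), gamma' = (0.555556, -0.250000); Gamma_xxx = -0.726233, Gamma_xxy = 0.000000, Gamma_xyy = 0.907791, Gamma_yxx = 0.082694, Gamma_yxy = 0.000000, Gamma_yyy = -0.103367
  tau = 1.000000: gamma = (0.458333, -0.250000), gamma' = (0.666667, -0.250000); Gamma_xxx = -0.760215, Gamma_xxy = 0.000000, Gamma_xyy = 1.140323, Gamma_yxx = 0.136839, Gamma_yxy = 0.000000, Gamma_yyy = -0.205258
step 0: V^x = -0.5000, V^y = 1.0000
step 1: k1 = (0.000000, 0.000000), k2 = (0.004484, -0.000017), k3 = (0.004537, -0.000017), k4 = (0.009327, -0.000145); V <- V + (h/6)(k1 + 2k2 + 2k3 + k4): V^x = -0.4985, V^y = 1.0000
step 2: k1 = (0.009327, -0.000145), k2 = (0.014696, -0.000533), k3 = (0.014888, -0.000540), k4 = (0.021313, -0.001448); V <- V + (h/6)(k1 + 2k2 + 2k3 + k4): V^x = -0.4935, V^y = 0.9998
step 3: k1 = (0.021316, -0.001448), k2 = (0.029172, -0.003322), k3 = (0.029629, -0.003374), k4 = (0.039597, -0.007127); V <- V + (h/6)(k1 + 2k2 + 2k3 + k4): V^x = -0.4836, V^y = 0.9986

Answer: V^x = -0.4836, V^y = 0.9986


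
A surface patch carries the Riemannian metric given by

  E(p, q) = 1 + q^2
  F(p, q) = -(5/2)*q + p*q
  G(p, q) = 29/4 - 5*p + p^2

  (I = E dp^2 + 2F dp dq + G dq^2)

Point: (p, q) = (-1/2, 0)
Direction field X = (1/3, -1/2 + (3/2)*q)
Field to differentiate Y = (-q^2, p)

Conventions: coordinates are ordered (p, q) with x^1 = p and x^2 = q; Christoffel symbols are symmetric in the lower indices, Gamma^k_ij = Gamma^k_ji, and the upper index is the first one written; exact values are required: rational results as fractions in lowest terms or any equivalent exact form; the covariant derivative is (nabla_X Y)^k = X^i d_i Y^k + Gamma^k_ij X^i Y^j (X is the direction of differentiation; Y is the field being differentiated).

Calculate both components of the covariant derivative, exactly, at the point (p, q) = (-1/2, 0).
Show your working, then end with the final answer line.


E = 1, F = 0, G = 10 at the point
E_p = 0, E_q = 0, F_p = 0, F_q = -3, G_p = -6, G_q = 0
EG - F^2 = 10;  g^inv = (1/10) * [[10, 0], [0, 1]]
first-kind symbols [ij,l] = (1/2)(d_i g_jl + d_j g_il - d_l g_ij): [pp,p] = E_p/2 = 0, [pp,q] = F_p - E_q/2 = 0, [pq,p] = E_q/2 = 0, [pq,q] = G_p/2 = -3, [qq,p] = F_q - G_p/2 = 0, [qq,q] = G_q/2 = 0
Gamma^p_ij = (G*[ij,p] - F*[ij,q])/(EG - F^2), Gamma^q_ij = (E*[ij,q] - F*[ij,p])/(EG - F^2)
Gamma_ppp = 0, Gamma_ppq = 0, Gamma_pqq = 0, Gamma_qpp = 0, Gamma_qpq = -3/10, Gamma_qqq = 0
X = (1/3, -1/2), Y = (0, -1/2) at the point

Answer: (nabla_X Y)^p = 0, (nabla_X Y)^q = 23/60
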